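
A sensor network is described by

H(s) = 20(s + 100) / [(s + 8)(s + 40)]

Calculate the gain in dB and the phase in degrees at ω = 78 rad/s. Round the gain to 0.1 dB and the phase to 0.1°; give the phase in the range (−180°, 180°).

At s = jω = j78:
zero (s+100): 100 + j78 → |·| = √(100²+78²) = √16084 ≈ 126.82, ∠ = arctan(78/100) ≈ 37.95°
pole (s+8): 8 + j78 → |·| = √(8²+78²) = √6148 ≈ 78.409, ∠ = arctan(78/8) ≈ 84.14°
pole (s+40): 40 + j78 → |·| = √(40²+78²) = √7684 ≈ 87.658, ∠ = arctan(78/40) ≈ 62.85°
|H| = 20 · 126.82 / 6873.2 ≈ 0.36903
Gain = 20 log₁₀(0.36903) ≈ -8.66 dB
∠H = 37.95° − 146.99° = -109.04°

-8.7 dB, -109.0°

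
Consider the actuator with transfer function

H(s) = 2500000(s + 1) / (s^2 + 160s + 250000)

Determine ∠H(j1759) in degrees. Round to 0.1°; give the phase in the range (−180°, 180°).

-84.4°

At s = jω = j1759:
zero (s+1): 1 + j1759 → |·| = √(1²+1759²) = √3094082 ≈ 1759, ∠ = arctan(1759/1) ≈ 89.97°
quadratic: (j1759)² + 160·j1759 + 250000 = -2844081 + j281440 → |·| ≈ 2.858e+06, ∠ ≈ 174.35°
∠H = 89.97° − 174.35° = -84.38°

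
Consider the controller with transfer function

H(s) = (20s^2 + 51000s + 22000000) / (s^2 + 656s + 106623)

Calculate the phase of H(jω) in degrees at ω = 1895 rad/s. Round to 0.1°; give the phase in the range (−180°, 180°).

Substitute s = j1895:
Numerator: 20(j1895)^2 + 51000(j1895) + 22000000 = -49820500 + j96645000
Denominator: (j1895)^2 + 656(j1895) + 106623 = -3484402 + j1243120
|N| = √(49820500² + 96645000²) ≈ 1.0873e+08, ∠N ≈ 117.27°
|D| = √(3484402² + 1243120²) ≈ 3.6995e+06, ∠D ≈ 160.37°
∠H = 117.27° − 160.37° = -43.10°

-43.1°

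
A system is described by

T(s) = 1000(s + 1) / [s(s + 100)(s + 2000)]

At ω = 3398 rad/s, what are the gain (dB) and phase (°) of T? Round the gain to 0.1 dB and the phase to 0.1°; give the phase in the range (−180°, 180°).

At s = jω = j3398:
zero (s+1): 1 + j3398 → |·| = √(1²+3398²) = √11546405 ≈ 3398, ∠ = arctan(3398/1) ≈ 89.98°
pole (s+100): 100 + j3398 → |·| = √(100²+3398²) = √11556404 ≈ 3399.5, ∠ = arctan(3398/100) ≈ 88.31°
pole (s+2000): 2000 + j3398 → |·| = √(2000²+3398²) = √15546404 ≈ 3942.9, ∠ = arctan(3398/2000) ≈ 59.52°
pole at origin: |s| = 3398, ∠ = 90.00° (in denominator)
|T| = 1000 · 3398 / 4.5546e+10 ≈ 7.4606e-05
Gain = 20 log₁₀(7.4606e-05) ≈ -82.54 dB
∠T = 89.98° − 237.83° = -147.85°

-82.5 dB, -147.9°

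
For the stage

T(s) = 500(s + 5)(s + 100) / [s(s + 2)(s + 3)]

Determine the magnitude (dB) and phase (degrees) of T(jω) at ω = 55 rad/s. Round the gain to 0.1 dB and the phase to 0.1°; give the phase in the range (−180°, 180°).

At s = jω = j55:
zero (s+5): 5 + j55 → |·| = √(5²+55²) = √3050 ≈ 55.227, ∠ = arctan(55/5) ≈ 84.81°
zero (s+100): 100 + j55 → |·| = √(100²+55²) = √13025 ≈ 114.13, ∠ = arctan(55/100) ≈ 28.81°
pole (s+2): 2 + j55 → |·| = √(2²+55²) = √3029 ≈ 55.036, ∠ = arctan(55/2) ≈ 87.92°
pole (s+3): 3 + j55 → |·| = √(3²+55²) = √3034 ≈ 55.082, ∠ = arctan(55/3) ≈ 86.88°
pole at origin: |s| = 55, ∠ = 90.00° (in denominator)
|T| = 500 · 6303.1 / 1.6673e+05 ≈ 18.902
Gain = 20 log₁₀(18.902) ≈ 25.53 dB
∠T = 113.62° − 264.80° = -151.18°

25.5 dB, -151.2°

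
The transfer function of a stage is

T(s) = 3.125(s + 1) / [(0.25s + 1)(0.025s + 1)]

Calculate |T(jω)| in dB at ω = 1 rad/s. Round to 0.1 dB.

12.6 dB

At ω = 1 rad/s:
zero (1 + j1·1) = 1 + j1 → |·| ≈ 1.4142, ∠ ≈ 45.00°
pole (1 + j1·0.25) = 1 + j0.25 → |·| ≈ 1.0308, ∠ ≈ 14.04°
pole (1 + j1·0.025) = 1 + j0.025 → |·| ≈ 1.0003, ∠ ≈ 1.43°
|T| = 3.125 · 1.4142 / (1.0308 · 1.0003) ≈ 4.286
Gain = 20 log₁₀(4.286) ≈ 12.64 dB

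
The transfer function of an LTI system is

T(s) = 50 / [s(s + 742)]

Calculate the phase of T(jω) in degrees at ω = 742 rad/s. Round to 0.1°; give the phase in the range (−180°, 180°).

At s = jω = j742:
pole (s+742): 742 + j742 → |·| = √(742²+742²) = √1101128 ≈ 1049.3, ∠ = arctan(742/742) ≈ 45.00°
pole at origin: |s| = 742, ∠ = 90.00° (in denominator)
∠T = 0.00° − 135.00° = -135.00°

-135.0°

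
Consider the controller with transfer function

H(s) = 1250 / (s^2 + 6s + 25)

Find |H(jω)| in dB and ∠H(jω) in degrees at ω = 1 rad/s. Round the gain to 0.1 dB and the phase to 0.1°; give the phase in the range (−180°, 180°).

34.1 dB, -14.0°

At s = jω = j1:
quadratic: (j1)² + 6·j1 + 25 = 24 + j6 → |·| ≈ 24.739, ∠ ≈ 14.04°
|H| = 1250 / 24.739 ≈ 50.528
Gain = 20 log₁₀(50.528) ≈ 34.07 dB
∠H = 0.00° − 14.04° = -14.04°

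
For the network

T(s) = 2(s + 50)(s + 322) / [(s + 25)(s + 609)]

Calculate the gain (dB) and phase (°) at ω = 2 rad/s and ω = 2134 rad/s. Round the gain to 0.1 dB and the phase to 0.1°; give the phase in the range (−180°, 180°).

At s = jω = j2:
zero (s+50): 50 + j2 → |·| = √(50²+2²) = √2504 ≈ 50.04, ∠ = arctan(2/50) ≈ 2.29°
zero (s+322): 322 + j2 → |·| = √(322²+2²) = √103688 ≈ 322.01, ∠ = arctan(2/322) ≈ 0.36°
pole (s+25): 25 + j2 → |·| = √(25²+2²) = √629 ≈ 25.08, ∠ = arctan(2/25) ≈ 4.57°
pole (s+609): 609 + j2 → |·| = √(609²+2²) = √370885 ≈ 609, ∠ = arctan(2/609) ≈ 0.19°
|T| = 2 · 16113 / 15274 ≈ 2.1099
Gain = 20 log₁₀(2.1099) ≈ 6.49 dB
∠T = 2.65° − 4.76° = -2.11°

At s = jω = j2134:
zero (s+50): 50 + j2134 → |·| = √(50²+2134²) = √4556456 ≈ 2134.6, ∠ = arctan(2134/50) ≈ 88.66°
zero (s+322): 322 + j2134 → |·| = √(322²+2134²) = √4657640 ≈ 2158.2, ∠ = arctan(2134/322) ≈ 81.42°
pole (s+25): 25 + j2134 → |·| = √(25²+2134²) = √4554581 ≈ 2134.1, ∠ = arctan(2134/25) ≈ 89.33°
pole (s+609): 609 + j2134 → |·| = √(609²+2134²) = √4924837 ≈ 2219.2, ∠ = arctan(2134/609) ≈ 74.07°
|T| = 2 · 4.6069e+06 / 4.736e+06 ≈ 1.9455
Gain = 20 log₁₀(1.9455) ≈ 5.78 dB
∠T = 170.08° − 163.40° = 6.68°

ω = 2: 6.5 dB, -2.1°; ω = 2134: 5.8 dB, 6.7°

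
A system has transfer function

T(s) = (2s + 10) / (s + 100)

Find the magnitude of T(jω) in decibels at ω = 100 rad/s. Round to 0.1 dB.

Substitute s = j100:
Numerator: 2(j100) + 10 = 10 + j200
Denominator: (j100) + 100 = 100 + j100
|N| = √(10² + 200²) ≈ 200.25, ∠N ≈ 87.14°
|D| = √(100² + 100²) ≈ 141.42, ∠D ≈ 45.00°
|T| = 200.25 / 141.42 ≈ 1.416
Gain = 20 log₁₀(1.416) ≈ 3.02 dB

3.0 dB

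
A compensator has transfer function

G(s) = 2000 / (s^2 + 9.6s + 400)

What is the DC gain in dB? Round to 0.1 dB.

G(0) = 2000 / 400 = 5
20 log₁₀(5) ≈ 13.98 dB

14.0 dB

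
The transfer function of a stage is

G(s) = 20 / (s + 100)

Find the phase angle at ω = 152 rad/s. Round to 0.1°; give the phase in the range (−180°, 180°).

-56.7°

Substitute s = j152:
Numerator: 20 = 20 + j0
Denominator: (j152) + 100 = 100 + j152
|N| = √(20² + 0²) ≈ 20, ∠N ≈ 0.00°
|D| = √(100² + 152²) ≈ 181.95, ∠D ≈ 56.66°
∠G = 0.00° − 56.66° = -56.66°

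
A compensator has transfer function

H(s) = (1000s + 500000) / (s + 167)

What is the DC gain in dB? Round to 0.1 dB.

69.5 dB

H(0) = 500000 / 167 ≈ 2994
20 log₁₀(2994) ≈ 69.53 dB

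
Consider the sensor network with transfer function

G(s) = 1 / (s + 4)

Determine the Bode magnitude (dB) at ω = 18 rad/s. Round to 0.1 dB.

Substitute s = j18:
Numerator: 1 = 1 + j0
Denominator: (j18) + 4 = 4 + j18
|N| = √(1² + 0²) ≈ 1, ∠N ≈ 0.00°
|D| = √(4² + 18²) ≈ 18.439, ∠D ≈ 77.47°
|G| = 1 / 18.439 ≈ 0.054233
Gain = 20 log₁₀(0.054233) ≈ -25.31 dB

-25.3 dB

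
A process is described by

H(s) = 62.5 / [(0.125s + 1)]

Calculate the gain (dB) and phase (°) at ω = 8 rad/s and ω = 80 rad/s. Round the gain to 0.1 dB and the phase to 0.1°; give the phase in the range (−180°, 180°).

At ω = 8 rad/s:
pole (1 + j8·0.125) = 1 + j1 → |·| ≈ 1.4142, ∠ ≈ 45.00°
|H| = 62.5 · 1 / (1.4142) ≈ 44.195
Gain = 20 log₁₀(44.195) ≈ 32.91 dB
∠H = (0°) − (45.00°) = -45.00°

At ω = 80 rad/s:
pole (1 + j80·0.125) = 1 + j10 → |·| ≈ 10.05, ∠ ≈ 84.29°
|H| = 62.5 · 1 / (10.05) ≈ 6.2189
Gain = 20 log₁₀(6.2189) ≈ 15.87 dB
∠H = (0°) − (84.29°) = -84.29°

ω = 8: 32.9 dB, -45.0°; ω = 80: 15.9 dB, -84.3°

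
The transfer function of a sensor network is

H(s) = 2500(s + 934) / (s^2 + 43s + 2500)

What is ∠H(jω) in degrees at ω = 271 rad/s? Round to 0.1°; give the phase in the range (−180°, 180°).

At s = jω = j271:
zero (s+934): 934 + j271 → |·| = √(934²+271²) = √945797 ≈ 972.52, ∠ = arctan(271/934) ≈ 16.18°
quadratic: (j271)² + 43·j271 + 2500 = -70941 + j11653 → |·| ≈ 71892, ∠ ≈ 170.67°
∠H = 16.18° − 170.67° = -154.49°

-154.5°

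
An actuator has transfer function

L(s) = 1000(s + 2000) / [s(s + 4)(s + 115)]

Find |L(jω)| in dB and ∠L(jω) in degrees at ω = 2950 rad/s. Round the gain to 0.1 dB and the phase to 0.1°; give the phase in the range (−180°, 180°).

At s = jω = j2950:
zero (s+2000): 2000 + j2950 → |·| = √(2000²+2950²) = √12702500 ≈ 3564.1, ∠ = arctan(2950/2000) ≈ 55.86°
pole (s+4): 4 + j2950 → |·| = √(4²+2950²) = √8702516 ≈ 2950, ∠ = arctan(2950/4) ≈ 89.92°
pole (s+115): 115 + j2950 → |·| = √(115²+2950²) = √8715725 ≈ 2952.2, ∠ = arctan(2950/115) ≈ 87.77°
pole at origin: |s| = 2950, ∠ = 90.00° (in denominator)
|L| = 1000 · 3564.1 / 2.5692e+10 ≈ 0.00013872
Gain = 20 log₁₀(0.00013872) ≈ -77.16 dB
∠L = 55.86° − 267.69° = -211.83° ≡ 148.17° (principal value)

-77.2 dB, 148.2°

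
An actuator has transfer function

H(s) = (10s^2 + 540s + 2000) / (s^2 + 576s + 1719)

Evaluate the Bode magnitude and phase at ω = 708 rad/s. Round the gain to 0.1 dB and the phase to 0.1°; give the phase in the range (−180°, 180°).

Substitute s = j708:
Numerator: 10(j708)^2 + 540(j708) + 2000 = -5010640 + j382320
Denominator: (j708)^2 + 576(j708) + 1719 = -499545 + j407808
|N| = √(5010640² + 382320²) ≈ 5.0252e+06, ∠N ≈ 175.64°
|D| = √(499545² + 407808²) ≈ 6.4487e+05, ∠D ≈ 140.77°
|H| = 5.0252e+06 / 6.4487e+05 ≈ 7.7926
Gain = 20 log₁₀(7.7926) ≈ 17.83 dB
∠H = 175.64° − 140.77° = 34.87°

17.8 dB, 34.9°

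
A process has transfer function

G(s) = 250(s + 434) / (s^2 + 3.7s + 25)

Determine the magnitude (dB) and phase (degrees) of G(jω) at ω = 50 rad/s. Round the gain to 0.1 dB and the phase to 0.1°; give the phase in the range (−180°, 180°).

32.9 dB, -169.2°

At s = jω = j50:
zero (s+434): 434 + j50 → |·| = √(434²+50²) = √190856 ≈ 436.87, ∠ = arctan(50/434) ≈ 6.57°
quadratic: (j50)² + 3.7·j50 + 25 = -2475 + j185 → |·| ≈ 2481.9, ∠ ≈ 175.73°
|G| = 250 · 436.87 / 2481.9 ≈ 44.006
Gain = 20 log₁₀(44.006) ≈ 32.87 dB
∠G = 6.57° − 175.73° = -169.16°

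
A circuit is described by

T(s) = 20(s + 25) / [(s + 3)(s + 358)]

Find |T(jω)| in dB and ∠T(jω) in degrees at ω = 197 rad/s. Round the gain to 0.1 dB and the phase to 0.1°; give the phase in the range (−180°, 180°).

-26.1 dB, -35.2°

At s = jω = j197:
zero (s+25): 25 + j197 → |·| = √(25²+197²) = √39434 ≈ 198.58, ∠ = arctan(197/25) ≈ 82.77°
pole (s+3): 3 + j197 → |·| = √(3²+197²) = √38818 ≈ 197.02, ∠ = arctan(197/3) ≈ 89.13°
pole (s+358): 358 + j197 → |·| = √(358²+197²) = √166973 ≈ 408.62, ∠ = arctan(197/358) ≈ 28.82°
|T| = 20 · 198.58 / 80506 ≈ 0.049333
Gain = 20 log₁₀(0.049333) ≈ -26.14 dB
∠T = 82.77° − 117.95° = -35.18°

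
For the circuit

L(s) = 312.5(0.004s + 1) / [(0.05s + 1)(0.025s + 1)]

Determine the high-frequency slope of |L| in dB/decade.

-20 dB/decade

Each pole contributes −20 dB/decade at high frequency; each zero contributes +20 dB/decade.
Net: 1 zero(s) − 2 pole(s) → -20 dB/decade.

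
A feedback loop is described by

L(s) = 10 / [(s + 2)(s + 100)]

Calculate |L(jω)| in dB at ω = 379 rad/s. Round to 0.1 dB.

-83.4 dB

At s = jω = j379:
pole (s+2): 2 + j379 → |·| = √(2²+379²) = √143645 ≈ 379.01, ∠ = arctan(379/2) ≈ 89.70°
pole (s+100): 100 + j379 → |·| = √(100²+379²) = √153641 ≈ 391.97, ∠ = arctan(379/100) ≈ 75.22°
|L| = 10 / 1.4856e+05 ≈ 6.7313e-05
Gain = 20 log₁₀(6.7313e-05) ≈ -83.44 dB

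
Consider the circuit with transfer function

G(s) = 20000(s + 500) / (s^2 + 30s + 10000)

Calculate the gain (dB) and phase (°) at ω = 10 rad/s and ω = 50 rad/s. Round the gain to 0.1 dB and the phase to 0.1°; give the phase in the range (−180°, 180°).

At s = jω = j10:
zero (s+500): 500 + j10 → |·| = √(500²+10²) = √250100 ≈ 500.1, ∠ = arctan(10/500) ≈ 1.15°
quadratic: (j10)² + 30·j10 + 10000 = 9900 + j300 → |·| ≈ 9904.5, ∠ ≈ 1.74°
|G| = 20000 · 500.1 / 9904.5 ≈ 1009.8
Gain = 20 log₁₀(1009.8) ≈ 60.08 dB
∠G = 1.15° − 1.74° = -0.59°

At s = jω = j50:
zero (s+500): 500 + j50 → |·| = √(500²+50²) = √252500 ≈ 502.49, ∠ = arctan(50/500) ≈ 5.71°
quadratic: (j50)² + 30·j50 + 10000 = 7500 + j1500 → |·| ≈ 7648.5, ∠ ≈ 11.31°
|G| = 20000 · 502.49 / 7648.5 ≈ 1314
Gain = 20 log₁₀(1314) ≈ 62.37 dB
∠G = 5.71° − 11.31° = -5.60°

ω = 10: 60.1 dB, -0.6°; ω = 50: 62.4 dB, -5.6°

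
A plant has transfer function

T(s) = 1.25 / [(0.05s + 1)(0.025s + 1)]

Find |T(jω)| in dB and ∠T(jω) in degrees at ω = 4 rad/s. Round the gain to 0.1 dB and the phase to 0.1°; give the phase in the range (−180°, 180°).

At ω = 4 rad/s:
pole (1 + j4·0.05) = 1 + j0.2 → |·| ≈ 1.0198, ∠ ≈ 11.31°
pole (1 + j4·0.025) = 1 + j0.1 → |·| ≈ 1.005, ∠ ≈ 5.71°
|T| = 1.25 · 1 / (1.0198 · 1.005) ≈ 1.2196
Gain = 20 log₁₀(1.2196) ≈ 1.72 dB
∠T = (0°) − (11.31° + 5.71°) = -17.02°

1.7 dB, -17.0°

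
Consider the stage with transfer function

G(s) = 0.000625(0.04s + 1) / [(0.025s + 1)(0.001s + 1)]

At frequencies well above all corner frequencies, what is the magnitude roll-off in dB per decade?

-20 dB/decade

Each pole contributes −20 dB/decade at high frequency; each zero contributes +20 dB/decade.
Net: 1 zero(s) − 2 pole(s) → -20 dB/decade.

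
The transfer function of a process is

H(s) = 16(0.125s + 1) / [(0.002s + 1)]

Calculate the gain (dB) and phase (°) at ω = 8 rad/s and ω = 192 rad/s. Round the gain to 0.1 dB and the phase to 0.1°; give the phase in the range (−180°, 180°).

At ω = 8 rad/s:
zero (1 + j8·0.125) = 1 + j1 → |·| ≈ 1.4142, ∠ ≈ 45.00°
pole (1 + j8·0.002) = 1 + j0.016 → |·| ≈ 1.0001, ∠ ≈ 0.92°
|H| = 16 · 1.4142 / (1.0001) ≈ 22.625
Gain = 20 log₁₀(22.625) ≈ 27.09 dB
∠H = (45.00°) − (0.92°) = 44.08°

At ω = 192 rad/s:
zero (1 + j192·0.125) = 1 + j24 → |·| ≈ 24.021, ∠ ≈ 87.61°
pole (1 + j192·0.002) = 1 + j0.384 → |·| ≈ 1.0712, ∠ ≈ 21.01°
|H| = 16 · 24.021 / (1.0712) ≈ 358.79
Gain = 20 log₁₀(358.79) ≈ 51.10 dB
∠H = (87.61°) − (21.01°) = 66.60°

ω = 8: 27.1 dB, 44.1°; ω = 192: 51.1 dB, 66.6°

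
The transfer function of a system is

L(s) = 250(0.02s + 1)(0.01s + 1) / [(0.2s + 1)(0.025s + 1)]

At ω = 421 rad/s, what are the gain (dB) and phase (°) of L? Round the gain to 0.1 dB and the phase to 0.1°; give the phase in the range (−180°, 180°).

At ω = 421 rad/s:
zero (1 + j421·0.02) = 1 + j8.42 → |·| ≈ 8.4792, ∠ ≈ 83.23°
zero (1 + j421·0.01) = 1 + j4.21 → |·| ≈ 4.3271, ∠ ≈ 76.64°
pole (1 + j421·0.2) = 1 + j84.2 → |·| ≈ 84.206, ∠ ≈ 89.32°
pole (1 + j421·0.025) = 1 + j10.525 → |·| ≈ 10.572, ∠ ≈ 84.57°
|L| = 250 · 8.4792 · 4.3271 / (84.206 · 10.572) ≈ 10.304
Gain = 20 log₁₀(10.304) ≈ 20.26 dB
∠L = (83.23° + 76.64°) − (89.32° + 84.57°) = -14.02°

20.3 dB, -14.0°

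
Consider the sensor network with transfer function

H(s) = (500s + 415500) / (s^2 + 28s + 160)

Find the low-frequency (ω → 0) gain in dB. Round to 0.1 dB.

68.3 dB

H(0) = 415500 / 160 ≈ 2596.9
20 log₁₀(2596.9) ≈ 68.29 dB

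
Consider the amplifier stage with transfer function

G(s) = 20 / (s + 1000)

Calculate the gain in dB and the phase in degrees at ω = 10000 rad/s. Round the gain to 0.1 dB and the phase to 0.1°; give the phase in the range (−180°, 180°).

At s = jω = j10000:
pole (s+1000): 1000 + j10000 → |·| = √(1000²+10000²) = √101000000 ≈ 10050, ∠ = arctan(10000/1000) ≈ 84.29°
|G| = 20 / 10050 ≈ 0.00199
Gain = 20 log₁₀(0.00199) ≈ -54.02 dB
∠G = 0.00° − 84.29° = -84.29°

-54.0 dB, -84.3°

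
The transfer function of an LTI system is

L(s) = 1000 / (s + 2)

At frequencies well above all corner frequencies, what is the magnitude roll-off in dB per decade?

-20 dB/decade

Each pole contributes −20 dB/decade at high frequency; each zero contributes +20 dB/decade.
Net: 0 zero(s) − 1 pole(s) → -20 dB/decade.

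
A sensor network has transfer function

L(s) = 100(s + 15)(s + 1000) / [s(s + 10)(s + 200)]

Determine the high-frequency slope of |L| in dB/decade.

-20 dB/decade

Each pole contributes −20 dB/decade at high frequency; each zero contributes +20 dB/decade.
Net: 2 zero(s) − 3 pole(s) → -20 dB/decade.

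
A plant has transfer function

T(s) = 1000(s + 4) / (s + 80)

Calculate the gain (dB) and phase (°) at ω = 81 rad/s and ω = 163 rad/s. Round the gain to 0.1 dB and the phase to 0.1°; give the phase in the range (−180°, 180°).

At s = jω = j81:
zero (s+4): 4 + j81 → |·| = √(4²+81²) = √6577 ≈ 81.099, ∠ = arctan(81/4) ≈ 87.17°
pole (s+80): 80 + j81 → |·| = √(80²+81²) = √12961 ≈ 113.85, ∠ = arctan(81/80) ≈ 45.36°
|T| = 1000 · 81.099 / 113.85 ≈ 712.33
Gain = 20 log₁₀(712.33) ≈ 57.05 dB
∠T = 87.17° − 45.36° = 41.81°

At s = jω = j163:
zero (s+4): 4 + j163 → |·| = √(4²+163²) = √26585 ≈ 163.05, ∠ = arctan(163/4) ≈ 88.59°
pole (s+80): 80 + j163 → |·| = √(80²+163²) = √32969 ≈ 181.57, ∠ = arctan(163/80) ≈ 63.86°
|T| = 1000 · 163.05 / 181.57 ≈ 898
Gain = 20 log₁₀(898) ≈ 59.07 dB
∠T = 88.59° − 63.86° = 24.73°

ω = 81: 57.1 dB, 41.8°; ω = 163: 59.1 dB, 24.7°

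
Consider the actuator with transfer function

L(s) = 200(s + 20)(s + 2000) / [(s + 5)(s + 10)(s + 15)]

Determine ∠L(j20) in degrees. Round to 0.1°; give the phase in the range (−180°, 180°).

At s = jω = j20:
zero (s+20): 20 + j20 → |·| = √(20²+20²) = √800 ≈ 28.284, ∠ = arctan(20/20) ≈ 45.00°
zero (s+2000): 2000 + j20 → |·| = √(2000²+20²) = √4000400 ≈ 2000.1, ∠ = arctan(20/2000) ≈ 0.57°
pole (s+5): 5 + j20 → |·| = √(5²+20²) = √425 ≈ 20.616, ∠ = arctan(20/5) ≈ 75.96°
pole (s+10): 10 + j20 → |·| = √(10²+20²) = √500 ≈ 22.361, ∠ = arctan(20/10) ≈ 63.43°
pole (s+15): 15 + j20 → |·| = √(15²+20²) = √625 ≈ 25, ∠ = arctan(20/15) ≈ 53.13°
∠L = 45.57° − 192.52° = -146.95°

-147.0°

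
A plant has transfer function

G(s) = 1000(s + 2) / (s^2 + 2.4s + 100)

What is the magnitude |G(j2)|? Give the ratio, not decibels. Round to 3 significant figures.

29.4

At s = jω = j2:
zero (s+2): 2 + j2 → |·| = √(2²+2²) = √8 ≈ 2.8284, ∠ = arctan(2/2) ≈ 45.00°
quadratic: (j2)² + 2.4·j2 + 100 = 96 + j4.8 → |·| ≈ 96.12, ∠ ≈ 2.86°
|G| = 1000 · 2.8284 / 96.12 ≈ 29.426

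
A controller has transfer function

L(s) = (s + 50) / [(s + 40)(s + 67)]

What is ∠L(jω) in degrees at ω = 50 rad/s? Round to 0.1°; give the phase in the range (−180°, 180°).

At s = jω = j50:
zero (s+50): 50 + j50 → |·| = √(50²+50²) = √5000 ≈ 70.711, ∠ = arctan(50/50) ≈ 45.00°
pole (s+40): 40 + j50 → |·| = √(40²+50²) = √4100 ≈ 64.031, ∠ = arctan(50/40) ≈ 51.34°
pole (s+67): 67 + j50 → |·| = √(67²+50²) = √6989 ≈ 83.6, ∠ = arctan(50/67) ≈ 36.73°
∠L = 45.00° − 88.07° = -43.07°

-43.1°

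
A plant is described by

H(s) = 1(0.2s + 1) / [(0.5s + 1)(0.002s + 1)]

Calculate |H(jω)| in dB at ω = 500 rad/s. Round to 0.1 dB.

At ω = 500 rad/s:
zero (1 + j500·0.2) = 1 + j100 → |·| ≈ 100, ∠ ≈ 89.43°
pole (1 + j500·0.5) = 1 + j250 → |·| ≈ 250, ∠ ≈ 89.77°
pole (1 + j500·0.002) = 1 + j1 → |·| ≈ 1.4142, ∠ ≈ 45.00°
|H| = 1 · 100 / (250 · 1.4142) ≈ 0.28285
Gain = 20 log₁₀(0.28285) ≈ -10.97 dB

-11.0 dB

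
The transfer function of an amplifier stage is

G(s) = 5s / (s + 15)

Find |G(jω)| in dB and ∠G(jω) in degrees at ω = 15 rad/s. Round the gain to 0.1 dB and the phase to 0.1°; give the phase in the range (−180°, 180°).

11.0 dB, 45.0°

At s = jω = j15:
zero at origin: s = j15 → |·| = 15, ∠ = 90.00°
pole (s+15): 15 + j15 → |·| = √(15²+15²) = √450 ≈ 21.213, ∠ = arctan(15/15) ≈ 45.00°
|G| = 5 · 15 / 21.213 ≈ 3.5356
Gain = 20 log₁₀(3.5356) ≈ 10.97 dB
∠G = 90.00° − 45.00° = 45.00°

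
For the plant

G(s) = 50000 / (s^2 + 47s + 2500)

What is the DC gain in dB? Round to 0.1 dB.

G(0) = 50000 / 2500 = 20
20 log₁₀(20) ≈ 26.02 dB

26.0 dB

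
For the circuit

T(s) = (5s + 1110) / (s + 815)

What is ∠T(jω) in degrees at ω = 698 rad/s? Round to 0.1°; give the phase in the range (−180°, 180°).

Substitute s = j698:
Numerator: 5(j698) + 1110 = 1110 + j3490
Denominator: (j698) + 815 = 815 + j698
|N| = √(1110² + 3490²) ≈ 3662.3, ∠N ≈ 72.36°
|D| = √(815² + 698²) ≈ 1073, ∠D ≈ 40.58°
∠T = 72.36° − 40.58° = 31.78°

31.8°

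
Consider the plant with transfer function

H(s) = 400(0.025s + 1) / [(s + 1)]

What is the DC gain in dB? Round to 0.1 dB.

H(0) = 400 · 1 / 1 = 400
20 log₁₀(400) ≈ 52.04 dB

52.0 dB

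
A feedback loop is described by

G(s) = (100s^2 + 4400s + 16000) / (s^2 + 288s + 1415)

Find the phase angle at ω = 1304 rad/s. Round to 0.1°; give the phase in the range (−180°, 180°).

10.5°

Substitute s = j1304:
Numerator: 100(j1304)^2 + 4400(j1304) + 16000 = -170025600 + j5737600
Denominator: (j1304)^2 + 288(j1304) + 1415 = -1699001 + j375552
|N| = √(170025600² + 5737600²) ≈ 1.7012e+08, ∠N ≈ 178.07°
|D| = √(1699001² + 375552²) ≈ 1.74e+06, ∠D ≈ 167.54°
∠G = 178.07° − 167.54° = 10.53°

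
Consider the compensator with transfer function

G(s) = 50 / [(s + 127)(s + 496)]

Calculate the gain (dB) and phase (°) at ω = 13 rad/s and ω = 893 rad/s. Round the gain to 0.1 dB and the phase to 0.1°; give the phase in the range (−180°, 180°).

ω = 13: -62.1 dB, -7.3°; ω = 893: -85.3 dB, -142.9°

At s = jω = j13:
pole (s+127): 127 + j13 → |·| = √(127²+13²) = √16298 ≈ 127.66, ∠ = arctan(13/127) ≈ 5.84°
pole (s+496): 496 + j13 → |·| = √(496²+13²) = √246185 ≈ 496.17, ∠ = arctan(13/496) ≈ 1.50°
|G| = 50 / 63341 ≈ 0.00078938
Gain = 20 log₁₀(0.00078938) ≈ -62.05 dB
∠G = 0.00° − 7.34° = -7.34°

At s = jω = j893:
pole (s+127): 127 + j893 → |·| = √(127²+893²) = √813578 ≈ 901.99, ∠ = arctan(893/127) ≈ 81.91°
pole (s+496): 496 + j893 → |·| = √(496²+893²) = √1043465 ≈ 1021.5, ∠ = arctan(893/496) ≈ 60.95°
|G| = 50 / 9.2138e+05 ≈ 5.4266e-05
Gain = 20 log₁₀(5.4266e-05) ≈ -85.31 dB
∠G = 0.00° − 142.86° = -142.86°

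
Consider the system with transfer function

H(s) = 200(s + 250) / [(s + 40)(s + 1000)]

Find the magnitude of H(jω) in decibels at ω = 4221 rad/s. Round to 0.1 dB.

At s = jω = j4221:
zero (s+250): 250 + j4221 → |·| = √(250²+4221²) = √17879341 ≈ 4228.4, ∠ = arctan(4221/250) ≈ 86.61°
pole (s+40): 40 + j4221 → |·| = √(40²+4221²) = √17818441 ≈ 4221.2, ∠ = arctan(4221/40) ≈ 89.46°
pole (s+1000): 1000 + j4221 → |·| = √(1000²+4221²) = √18816841 ≈ 4337.8, ∠ = arctan(4221/1000) ≈ 76.67°
|H| = 200 · 4228.4 / 1.8311e+07 ≈ 0.046184
Gain = 20 log₁₀(0.046184) ≈ -26.71 dB

-26.7 dB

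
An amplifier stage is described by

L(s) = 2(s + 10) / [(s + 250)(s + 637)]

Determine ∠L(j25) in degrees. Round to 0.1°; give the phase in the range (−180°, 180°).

60.2°

At s = jω = j25:
zero (s+10): 10 + j25 → |·| = √(10²+25²) = √725 ≈ 26.926, ∠ = arctan(25/10) ≈ 68.20°
pole (s+250): 250 + j25 → |·| = √(250²+25²) = √63125 ≈ 251.25, ∠ = arctan(25/250) ≈ 5.71°
pole (s+637): 637 + j25 → |·| = √(637²+25²) = √406394 ≈ 637.49, ∠ = arctan(25/637) ≈ 2.25°
∠L = 68.20° − 7.96° = 60.24°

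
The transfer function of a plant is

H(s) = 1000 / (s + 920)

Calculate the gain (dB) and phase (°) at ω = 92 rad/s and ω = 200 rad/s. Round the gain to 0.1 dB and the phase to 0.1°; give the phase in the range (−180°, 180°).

ω = 92: 0.7 dB, -5.7°; ω = 200: 0.5 dB, -12.3°

At s = jω = j92:
pole (s+920): 920 + j92 → |·| = √(920²+92²) = √854864 ≈ 924.59, ∠ = arctan(92/920) ≈ 5.71°
|H| = 1000 / 924.59 ≈ 1.0816
Gain = 20 log₁₀(1.0816) ≈ 0.68 dB
∠H = 0.00° − 5.71° = -5.71°

At s = jω = j200:
pole (s+920): 920 + j200 → |·| = √(920²+200²) = √886400 ≈ 941.49, ∠ = arctan(200/920) ≈ 12.26°
|H| = 1000 / 941.49 ≈ 1.0621
Gain = 20 log₁₀(1.0621) ≈ 0.52 dB
∠H = 0.00° − 12.26° = -12.26°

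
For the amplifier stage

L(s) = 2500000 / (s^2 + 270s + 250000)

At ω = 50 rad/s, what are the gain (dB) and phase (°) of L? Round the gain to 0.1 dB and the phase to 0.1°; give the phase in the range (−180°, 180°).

At s = jω = j50:
quadratic: (j50)² + 270·j50 + 250000 = 247500 + j13500 → |·| ≈ 2.4787e+05, ∠ ≈ 3.12°
|L| = 2500000 / 2.4787e+05 ≈ 10.086
Gain = 20 log₁₀(10.086) ≈ 20.07 dB
∠L = 0.00° − 3.12° = -3.12°

20.1 dB, -3.1°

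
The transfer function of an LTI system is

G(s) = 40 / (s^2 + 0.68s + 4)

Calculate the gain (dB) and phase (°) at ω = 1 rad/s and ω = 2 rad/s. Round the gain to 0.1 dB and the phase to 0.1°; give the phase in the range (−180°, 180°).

ω = 1: 22.3 dB, -12.8°; ω = 2: 29.4 dB, -90.0°

At s = jω = j1:
quadratic: (j1)² + 0.68·j1 + 4 = 3 + j0.68 → |·| ≈ 3.0761, ∠ ≈ 12.77°
|G| = 40 / 3.0761 ≈ 13.003
Gain = 20 log₁₀(13.003) ≈ 22.28 dB
∠G = 0.00° − 12.77° = -12.77°

At s = jω = j2:
quadratic: (j2)² + 0.68·j2 + 4 = 0 + j1.36 → |·| ≈ 1.36, ∠ ≈ 90.00°
|G| = 40 / 1.36 ≈ 29.412
Gain = 20 log₁₀(29.412) ≈ 29.37 dB
∠G = 0.00° − 90.00° = -90.00°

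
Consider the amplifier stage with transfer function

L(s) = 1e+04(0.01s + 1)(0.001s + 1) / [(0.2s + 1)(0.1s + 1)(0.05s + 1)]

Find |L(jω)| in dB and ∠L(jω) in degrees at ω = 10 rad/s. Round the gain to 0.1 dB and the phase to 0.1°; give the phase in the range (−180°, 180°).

69.1 dB, -128.7°

At ω = 10 rad/s:
zero (1 + j10·0.01) = 1 + j0.1 → |·| ≈ 1.005, ∠ ≈ 5.71°
zero (1 + j10·0.001) = 1 + j0.01 → |·| ≈ 1, ∠ ≈ 0.57°
pole (1 + j10·0.2) = 1 + j2 → |·| ≈ 2.2361, ∠ ≈ 63.43°
pole (1 + j10·0.1) = 1 + j1 → |·| ≈ 1.4142, ∠ ≈ 45.00°
pole (1 + j10·0.05) = 1 + j0.5 → |·| ≈ 1.118, ∠ ≈ 26.57°
|L| = 1e+04 · 1.005 · 1 / (2.2361 · 1.4142 · 1.118) ≈ 2842.6
Gain = 20 log₁₀(2842.6) ≈ 69.07 dB
∠L = (5.71° + 0.57°) − (63.43° + 45.00° + 26.57°) = -128.72°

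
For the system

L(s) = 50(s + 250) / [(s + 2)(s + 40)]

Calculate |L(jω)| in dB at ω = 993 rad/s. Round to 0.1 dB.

-25.7 dB

At s = jω = j993:
zero (s+250): 250 + j993 → |·| = √(250²+993²) = √1048549 ≈ 1024, ∠ = arctan(993/250) ≈ 75.87°
pole (s+2): 2 + j993 → |·| = √(2²+993²) = √986053 ≈ 993, ∠ = arctan(993/2) ≈ 89.88°
pole (s+40): 40 + j993 → |·| = √(40²+993²) = √987649 ≈ 993.81, ∠ = arctan(993/40) ≈ 87.69°
|L| = 50 · 1024 / 9.8685e+05 ≈ 0.051882
Gain = 20 log₁₀(0.051882) ≈ -25.70 dB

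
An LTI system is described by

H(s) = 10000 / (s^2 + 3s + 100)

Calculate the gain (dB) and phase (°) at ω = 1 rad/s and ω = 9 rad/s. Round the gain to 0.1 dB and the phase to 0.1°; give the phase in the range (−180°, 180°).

ω = 1: 40.1 dB, -1.7°; ω = 9: 49.6 dB, -54.9°

At s = jω = j1:
quadratic: (j1)² + 3·j1 + 100 = 99 + j3 → |·| ≈ 99.045, ∠ ≈ 1.74°
|H| = 10000 / 99.045 ≈ 100.96
Gain = 20 log₁₀(100.96) ≈ 40.08 dB
∠H = 0.00° − 1.74° = -1.74°

At s = jω = j9:
quadratic: (j9)² + 3·j9 + 100 = 19 + j27 → |·| ≈ 33.015, ∠ ≈ 54.87°
|H| = 10000 / 33.015 ≈ 302.89
Gain = 20 log₁₀(302.89) ≈ 49.63 dB
∠H = 0.00° − 54.87° = -54.87°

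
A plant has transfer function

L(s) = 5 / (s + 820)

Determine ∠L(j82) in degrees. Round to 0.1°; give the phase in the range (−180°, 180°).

-5.7°

At s = jω = j82:
pole (s+820): 820 + j82 → |·| = √(820²+82²) = √679124 ≈ 824.09, ∠ = arctan(82/820) ≈ 5.71°
∠L = 0.00° − 5.71° = -5.71°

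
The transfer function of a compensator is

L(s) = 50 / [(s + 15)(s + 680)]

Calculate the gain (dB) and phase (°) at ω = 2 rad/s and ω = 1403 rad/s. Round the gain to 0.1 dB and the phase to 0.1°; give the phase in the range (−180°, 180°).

ω = 2: -46.3 dB, -7.8°; ω = 1403: -92.8 dB, -153.5°

At s = jω = j2:
pole (s+15): 15 + j2 → |·| = √(15²+2²) = √229 ≈ 15.133, ∠ = arctan(2/15) ≈ 7.59°
pole (s+680): 680 + j2 → |·| = √(680²+2²) = √462404 ≈ 680, ∠ = arctan(2/680) ≈ 0.17°
|L| = 50 / 10290 ≈ 0.0048591
Gain = 20 log₁₀(0.0048591) ≈ -46.27 dB
∠L = 0.00° − 7.76° = -7.76°

At s = jω = j1403:
pole (s+15): 15 + j1403 → |·| = √(15²+1403²) = √1968634 ≈ 1403.1, ∠ = arctan(1403/15) ≈ 89.39°
pole (s+680): 680 + j1403 → |·| = √(680²+1403²) = √2430809 ≈ 1559.1, ∠ = arctan(1403/680) ≈ 64.14°
|L| = 50 / 2.1876e+06 ≈ 2.2856e-05
Gain = 20 log₁₀(2.2856e-05) ≈ -92.82 dB
∠L = 0.00° − 153.53° = -153.53°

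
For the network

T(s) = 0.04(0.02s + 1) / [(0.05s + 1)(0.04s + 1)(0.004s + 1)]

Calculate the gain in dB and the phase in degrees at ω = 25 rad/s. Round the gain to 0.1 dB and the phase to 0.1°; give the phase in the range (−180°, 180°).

-34.1 dB, -75.5°

At ω = 25 rad/s:
zero (1 + j25·0.02) = 1 + j0.5 → |·| ≈ 1.118, ∠ ≈ 26.57°
pole (1 + j25·0.05) = 1 + j1.25 → |·| ≈ 1.6008, ∠ ≈ 51.34°
pole (1 + j25·0.04) = 1 + j1 → |·| ≈ 1.4142, ∠ ≈ 45.00°
pole (1 + j25·0.004) = 1 + j0.1 → |·| ≈ 1.005, ∠ ≈ 5.71°
|T| = 0.04 · 1.118 / (1.6008 · 1.4142 · 1.005) ≈ 0.019656
Gain = 20 log₁₀(0.019656) ≈ -34.13 dB
∠T = (26.57°) − (51.34° + 45.00° + 5.71°) = -75.48°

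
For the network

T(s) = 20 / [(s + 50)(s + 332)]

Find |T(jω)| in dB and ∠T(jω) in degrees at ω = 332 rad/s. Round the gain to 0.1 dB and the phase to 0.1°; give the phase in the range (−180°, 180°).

At s = jω = j332:
pole (s+50): 50 + j332 → |·| = √(50²+332²) = √112724 ≈ 335.74, ∠ = arctan(332/50) ≈ 81.44°
pole (s+332): 332 + j332 → |·| = √(332²+332²) = √220448 ≈ 469.52, ∠ = arctan(332/332) ≈ 45.00°
|T| = 20 / 1.5764e+05 ≈ 0.00012687
Gain = 20 log₁₀(0.00012687) ≈ -77.93 dB
∠T = 0.00° − 126.44° = -126.44°

-77.9 dB, -126.4°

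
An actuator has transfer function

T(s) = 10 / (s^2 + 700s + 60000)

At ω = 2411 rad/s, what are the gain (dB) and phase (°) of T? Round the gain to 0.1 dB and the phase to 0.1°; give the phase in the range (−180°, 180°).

Substitute s = j2411:
Numerator: 10 = 10 + j0
Denominator: (j2411)^2 + 700(j2411) + 60000 = -5752921 + j1687700
|N| = √(10² + 0²) ≈ 10, ∠N ≈ 0.00°
|D| = √(5752921² + 1687700²) ≈ 5.9954e+06, ∠D ≈ 163.65°
|T| = 10 / 5.9954e+06 ≈ 1.6679e-06
Gain = 20 log₁₀(1.6679e-06) ≈ -115.56 dB
∠T = 0.00° − 163.65° = -163.65°

-115.6 dB, -163.7°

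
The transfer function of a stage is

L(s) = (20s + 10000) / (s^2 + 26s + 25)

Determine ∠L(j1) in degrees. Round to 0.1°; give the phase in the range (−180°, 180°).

-47.2°

Substitute s = j1:
Numerator: 20(j1) + 10000 = 10000 + j20
Denominator: (j1)^2 + 26(j1) + 25 = 24 + j26
|N| = √(10000² + 20²) ≈ 10000, ∠N ≈ 0.11°
|D| = √(24² + 26²) ≈ 35.384, ∠D ≈ 47.29°
∠L = 0.11° − 47.29° = -47.18°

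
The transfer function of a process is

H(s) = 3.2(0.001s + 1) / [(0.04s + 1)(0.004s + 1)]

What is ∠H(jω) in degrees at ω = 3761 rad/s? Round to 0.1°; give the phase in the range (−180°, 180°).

-100.7°

At ω = 3761 rad/s:
zero (1 + j3761·0.001) = 1 + j3.761 → |·| ≈ 3.8917, ∠ ≈ 75.11°
pole (1 + j3761·0.04) = 1 + j150.44 → |·| ≈ 150.44, ∠ ≈ 89.62°
pole (1 + j3761·0.004) = 1 + j15.044 → |·| ≈ 15.077, ∠ ≈ 86.20°
∠H = (75.11°) − (89.62° + 86.20°) = -100.71°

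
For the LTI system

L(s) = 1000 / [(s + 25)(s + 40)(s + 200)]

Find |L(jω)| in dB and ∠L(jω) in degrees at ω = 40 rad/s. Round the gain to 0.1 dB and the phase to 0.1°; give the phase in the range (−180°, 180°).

At s = jω = j40:
pole (s+25): 25 + j40 → |·| = √(25²+40²) = √2225 ≈ 47.17, ∠ = arctan(40/25) ≈ 57.99°
pole (s+40): 40 + j40 → |·| = √(40²+40²) = √3200 ≈ 56.569, ∠ = arctan(40/40) ≈ 45.00°
pole (s+200): 200 + j40 → |·| = √(200²+40²) = √41600 ≈ 203.96, ∠ = arctan(40/200) ≈ 11.31°
|L| = 1000 / 5.4424e+05 ≈ 0.0018374
Gain = 20 log₁₀(0.0018374) ≈ -54.72 dB
∠L = 0.00° − 114.30° = -114.30°

-54.7 dB, -114.3°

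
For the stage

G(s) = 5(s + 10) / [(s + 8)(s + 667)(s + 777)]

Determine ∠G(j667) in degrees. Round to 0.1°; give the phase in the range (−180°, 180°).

-85.8°

At s = jω = j667:
zero (s+10): 10 + j667 → |·| = √(10²+667²) = √444989 ≈ 667.07, ∠ = arctan(667/10) ≈ 89.14°
pole (s+8): 8 + j667 → |·| = √(8²+667²) = √444953 ≈ 667.05, ∠ = arctan(667/8) ≈ 89.31°
pole (s+667): 667 + j667 → |·| = √(667²+667²) = √889778 ≈ 943.28, ∠ = arctan(667/667) ≈ 45.00°
pole (s+777): 777 + j667 → |·| = √(777²+667²) = √1048618 ≈ 1024, ∠ = arctan(667/777) ≈ 40.64°
∠G = 89.14° − 174.95° = -85.81°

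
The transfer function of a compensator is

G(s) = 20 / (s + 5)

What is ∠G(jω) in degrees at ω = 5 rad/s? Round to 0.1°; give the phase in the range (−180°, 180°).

-45.0°

Substitute s = j5:
Numerator: 20 = 20 + j0
Denominator: (j5) + 5 = 5 + j5
|N| = √(20² + 0²) ≈ 20, ∠N ≈ 0.00°
|D| = √(5² + 5²) ≈ 7.0711, ∠D ≈ 45.00°
∠G = 0.00° − 45.00° = -45.00°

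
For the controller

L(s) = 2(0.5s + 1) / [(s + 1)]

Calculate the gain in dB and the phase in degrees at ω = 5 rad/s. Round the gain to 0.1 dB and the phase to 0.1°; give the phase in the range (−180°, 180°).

At ω = 5 rad/s:
zero (1 + j5·0.5) = 1 + j2.5 → |·| ≈ 2.6926, ∠ ≈ 68.20°
pole (1 + j5·1) = 1 + j5 → |·| ≈ 5.099, ∠ ≈ 78.69°
|L| = 2 · 2.6926 / (5.099) ≈ 1.0561
Gain = 20 log₁₀(1.0561) ≈ 0.47 dB
∠L = (68.20°) − (78.69°) = -10.49°

0.5 dB, -10.5°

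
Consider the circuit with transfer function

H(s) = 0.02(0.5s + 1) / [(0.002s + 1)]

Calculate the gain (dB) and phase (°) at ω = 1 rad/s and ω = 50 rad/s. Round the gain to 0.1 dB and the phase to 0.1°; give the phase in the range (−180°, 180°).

ω = 1: -33.0 dB, 26.5°; ω = 50: -6.1 dB, 82.0°

At ω = 1 rad/s:
zero (1 + j1·0.5) = 1 + j0.5 → |·| ≈ 1.118, ∠ ≈ 26.57°
pole (1 + j1·0.002) = 1 + j0.002 → |·| ≈ 1, ∠ ≈ 0.11°
|H| = 0.02 · 1.118 / (1) ≈ 0.02236
Gain = 20 log₁₀(0.02236) ≈ -33.01 dB
∠H = (26.57°) − (0.11°) = 26.46°

At ω = 50 rad/s:
zero (1 + j50·0.5) = 1 + j25 → |·| ≈ 25.02, ∠ ≈ 87.71°
pole (1 + j50·0.002) = 1 + j0.1 → |·| ≈ 1.005, ∠ ≈ 5.71°
|H| = 0.02 · 25.02 / (1.005) ≈ 0.49791
Gain = 20 log₁₀(0.49791) ≈ -6.06 dB
∠H = (87.71°) − (5.71°) = 82.00°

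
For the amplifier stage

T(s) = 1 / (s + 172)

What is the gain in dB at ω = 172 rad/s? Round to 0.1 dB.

At s = jω = j172:
pole (s+172): 172 + j172 → |·| = √(172²+172²) = √59168 ≈ 243.24, ∠ = arctan(172/172) ≈ 45.00°
|T| = 1 / 243.24 ≈ 0.0041112
Gain = 20 log₁₀(0.0041112) ≈ -47.72 dB

-47.7 dB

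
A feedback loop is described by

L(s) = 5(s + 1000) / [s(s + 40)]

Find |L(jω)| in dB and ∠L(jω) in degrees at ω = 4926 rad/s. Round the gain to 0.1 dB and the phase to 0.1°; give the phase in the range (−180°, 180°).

At s = jω = j4926:
zero (s+1000): 1000 + j4926 → |·| = √(1000²+4926²) = √25265476 ≈ 5026.5, ∠ = arctan(4926/1000) ≈ 78.52°
pole (s+40): 40 + j4926 → |·| = √(40²+4926²) = √24267076 ≈ 4926.2, ∠ = arctan(4926/40) ≈ 89.53°
pole at origin: |s| = 4926, ∠ = 90.00° (in denominator)
|L| = 5 · 5026.5 / 2.4266e+07 ≈ 0.0010357
Gain = 20 log₁₀(0.0010357) ≈ -59.70 dB
∠L = 78.52° − 179.53° = -101.01°

-59.7 dB, -101.0°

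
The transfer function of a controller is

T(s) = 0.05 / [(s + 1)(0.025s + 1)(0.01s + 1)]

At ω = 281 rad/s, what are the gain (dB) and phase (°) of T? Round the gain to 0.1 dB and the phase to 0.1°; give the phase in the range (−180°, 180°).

-101.5 dB, 117.9°

At ω = 281 rad/s:
pole (1 + j281·1) = 1 + j281 → |·| ≈ 281, ∠ ≈ 89.80°
pole (1 + j281·0.025) = 1 + j7.025 → |·| ≈ 7.0958, ∠ ≈ 81.90°
pole (1 + j281·0.01) = 1 + j2.81 → |·| ≈ 2.9826, ∠ ≈ 70.41°
|T| = 0.05 · 1 / (281 · 7.0958 · 2.9826) ≈ 8.4075e-06
Gain = 20 log₁₀(8.4075e-06) ≈ -101.51 dB
∠T = (0°) − (89.80° + 81.90° + 70.41°) = -242.11° ≡ 117.89° (principal value)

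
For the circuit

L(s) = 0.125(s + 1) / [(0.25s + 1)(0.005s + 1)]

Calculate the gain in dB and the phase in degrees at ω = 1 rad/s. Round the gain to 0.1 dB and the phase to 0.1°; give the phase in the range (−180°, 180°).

At ω = 1 rad/s:
zero (1 + j1·1) = 1 + j1 → |·| ≈ 1.4142, ∠ ≈ 45.00°
pole (1 + j1·0.25) = 1 + j0.25 → |·| ≈ 1.0308, ∠ ≈ 14.04°
pole (1 + j1·0.005) = 1 + j0.005 → |·| ≈ 1, ∠ ≈ 0.29°
|L| = 0.125 · 1.4142 / (1.0308 · 1) ≈ 0.17149
Gain = 20 log₁₀(0.17149) ≈ -15.32 dB
∠L = (45.00°) − (14.04° + 0.29°) = 30.67°

-15.3 dB, 30.7°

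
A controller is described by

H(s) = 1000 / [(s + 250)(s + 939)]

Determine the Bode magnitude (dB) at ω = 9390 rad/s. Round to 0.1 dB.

-99.0 dB

At s = jω = j9390:
pole (s+250): 250 + j9390 → |·| = √(250²+9390²) = √88234600 ≈ 9393.3, ∠ = arctan(9390/250) ≈ 88.47°
pole (s+939): 939 + j9390 → |·| = √(939²+9390²) = √89053821 ≈ 9436.8, ∠ = arctan(9390/939) ≈ 84.29°
|H| = 1000 / 8.8643e+07 ≈ 1.1281e-05
Gain = 20 log₁₀(1.1281e-05) ≈ -98.95 dB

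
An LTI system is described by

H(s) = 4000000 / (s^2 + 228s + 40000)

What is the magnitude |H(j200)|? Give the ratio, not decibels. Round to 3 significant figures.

At s = jω = j200:
quadratic: (j200)² + 228·j200 + 40000 = 0 + j45600 → |·| ≈ 45600, ∠ ≈ 90.00°
|H| = 4000000 / 45600 ≈ 87.719

87.7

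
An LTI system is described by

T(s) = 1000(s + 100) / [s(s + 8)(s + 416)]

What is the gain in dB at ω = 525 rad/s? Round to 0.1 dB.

-50.8 dB

At s = jω = j525:
zero (s+100): 100 + j525 → |·| = √(100²+525²) = √285625 ≈ 534.44, ∠ = arctan(525/100) ≈ 79.22°
pole (s+8): 8 + j525 → |·| = √(8²+525²) = √275689 ≈ 525.06, ∠ = arctan(525/8) ≈ 89.13°
pole (s+416): 416 + j525 → |·| = √(416²+525²) = √448681 ≈ 669.84, ∠ = arctan(525/416) ≈ 51.61°
pole at origin: |s| = 525, ∠ = 90.00° (in denominator)
|T| = 1000 · 534.44 / 1.8465e+08 ≈ 0.0028943
Gain = 20 log₁₀(0.0028943) ≈ -50.77 dB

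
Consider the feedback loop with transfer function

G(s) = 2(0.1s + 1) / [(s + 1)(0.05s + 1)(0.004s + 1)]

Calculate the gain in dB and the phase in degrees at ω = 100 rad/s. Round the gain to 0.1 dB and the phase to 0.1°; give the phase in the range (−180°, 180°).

At ω = 100 rad/s:
zero (1 + j100·0.1) = 1 + j10 → |·| ≈ 10.05, ∠ ≈ 84.29°
pole (1 + j100·1) = 1 + j100 → |·| ≈ 100, ∠ ≈ 89.43°
pole (1 + j100·0.05) = 1 + j5 → |·| ≈ 5.099, ∠ ≈ 78.69°
pole (1 + j100·0.004) = 1 + j0.4 → |·| ≈ 1.077, ∠ ≈ 21.80°
|G| = 2 · 10.05 / (100 · 5.099 · 1.077) ≈ 0.036601
Gain = 20 log₁₀(0.036601) ≈ -28.73 dB
∠G = (84.29°) − (89.43° + 78.69° + 21.80°) = -105.63°

-28.7 dB, -105.6°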